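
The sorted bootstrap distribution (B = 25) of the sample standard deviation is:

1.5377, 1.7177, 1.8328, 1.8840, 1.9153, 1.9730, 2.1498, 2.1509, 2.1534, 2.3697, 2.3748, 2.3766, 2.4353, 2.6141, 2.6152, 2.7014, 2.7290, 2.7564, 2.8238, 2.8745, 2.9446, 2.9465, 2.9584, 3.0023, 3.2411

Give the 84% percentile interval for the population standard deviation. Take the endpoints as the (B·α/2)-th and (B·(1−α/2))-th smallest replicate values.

(1.7177, 2.9584)

α = 0.16; lower rank = 25 × 0.080 = 2; upper rank = 25 × 0.920 = 23.
The 2nd smallest replicate is 1.7177; the 23rd is 2.9584.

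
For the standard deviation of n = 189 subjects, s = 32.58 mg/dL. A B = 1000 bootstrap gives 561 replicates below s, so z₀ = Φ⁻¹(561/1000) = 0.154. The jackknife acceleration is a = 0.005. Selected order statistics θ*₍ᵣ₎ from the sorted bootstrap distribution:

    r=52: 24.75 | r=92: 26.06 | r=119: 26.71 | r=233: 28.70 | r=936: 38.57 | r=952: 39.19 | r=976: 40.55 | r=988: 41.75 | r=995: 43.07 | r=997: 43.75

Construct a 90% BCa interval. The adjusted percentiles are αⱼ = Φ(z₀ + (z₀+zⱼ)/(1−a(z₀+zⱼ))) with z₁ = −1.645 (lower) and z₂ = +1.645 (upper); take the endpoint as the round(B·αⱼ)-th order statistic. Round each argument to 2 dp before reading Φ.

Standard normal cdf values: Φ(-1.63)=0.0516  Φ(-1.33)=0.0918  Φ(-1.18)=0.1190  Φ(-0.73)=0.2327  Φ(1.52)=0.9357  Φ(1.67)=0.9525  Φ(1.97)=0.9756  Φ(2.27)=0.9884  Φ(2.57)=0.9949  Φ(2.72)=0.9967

(26.06, 40.55)

Lower: z₀ + z₁ = 0.154 + (-1.645) = -1.491; 1 − a(z₀+z₁) = 1 − (0.005)(-1.491) = 1.0075; argument = 0.154 + (-1.491)/1.0075 = -1.3260 → -1.33.
α₁ = Φ(-1.33) = 0.0918; rank = round(1000 × 0.0918) = 92; θ*₍92₎ = 26.06.
Upper: z₀ + z₂ = 1.799; 1 − a(z₀+z₂) = 0.9910; argument = 1.9693 → 1.97; α₂ = 0.9756; rank = 976; θ*₍976₎ = 40.55.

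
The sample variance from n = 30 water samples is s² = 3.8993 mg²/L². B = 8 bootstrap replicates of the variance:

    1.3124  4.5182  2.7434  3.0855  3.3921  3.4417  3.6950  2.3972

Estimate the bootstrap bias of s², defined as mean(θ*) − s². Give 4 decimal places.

bias = −0.8261

mean(θ*) = (1.3124 + 4.5182 + 2.7434 + 3.0855 + 3.3921 + 3.4417 + 3.6950 + 2.3972) / 8 = 3.07319
bias = 3.07319 − 3.8993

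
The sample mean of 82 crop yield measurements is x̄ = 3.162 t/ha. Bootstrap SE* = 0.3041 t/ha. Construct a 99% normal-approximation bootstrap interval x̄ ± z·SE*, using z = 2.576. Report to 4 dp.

Margin = 2.576 × 0.3041 = 0.78336
Interval: 3.162 ± 0.78336

(2.3786, 3.9454)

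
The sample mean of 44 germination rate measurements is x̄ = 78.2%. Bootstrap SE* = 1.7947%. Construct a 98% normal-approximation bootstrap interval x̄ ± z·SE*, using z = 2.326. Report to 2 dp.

(74.03, 82.37)

Margin = 2.326 × 1.7947 = 4.174
Interval: 78.2 ± 4.174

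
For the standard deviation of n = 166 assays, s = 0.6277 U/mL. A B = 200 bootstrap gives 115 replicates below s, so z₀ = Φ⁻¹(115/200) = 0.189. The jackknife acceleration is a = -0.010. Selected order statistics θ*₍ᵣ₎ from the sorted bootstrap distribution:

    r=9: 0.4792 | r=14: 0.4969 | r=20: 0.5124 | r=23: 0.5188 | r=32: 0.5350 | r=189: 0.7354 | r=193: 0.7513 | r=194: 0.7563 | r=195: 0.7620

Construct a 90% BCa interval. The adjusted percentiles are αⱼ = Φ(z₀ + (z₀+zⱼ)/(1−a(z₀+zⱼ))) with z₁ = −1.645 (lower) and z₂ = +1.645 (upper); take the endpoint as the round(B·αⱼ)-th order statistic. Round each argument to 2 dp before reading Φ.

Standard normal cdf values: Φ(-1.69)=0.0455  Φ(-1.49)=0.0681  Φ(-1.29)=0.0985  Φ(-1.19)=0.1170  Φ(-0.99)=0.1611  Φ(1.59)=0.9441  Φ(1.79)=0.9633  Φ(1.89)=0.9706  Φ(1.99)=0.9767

Lower: z₀ + z₁ = 0.189 + (-1.645) = -1.456; 1 − a(z₀+z₁) = 1 − (-0.010)(-1.456) = 0.9854; argument = 0.189 + (-1.456)/0.9854 = -1.2885 → -1.29.
α₁ = Φ(-1.29) = 0.0985; rank = round(200 × 0.0985) = 20; θ*₍20₎ = 0.5124.
Upper: z₀ + z₂ = 1.834; 1 − a(z₀+z₂) = 1.0183; argument = 1.9900 → 1.99; α₂ = 0.9767; rank = 195; θ*₍195₎ = 0.7620.

(0.5124, 0.7620)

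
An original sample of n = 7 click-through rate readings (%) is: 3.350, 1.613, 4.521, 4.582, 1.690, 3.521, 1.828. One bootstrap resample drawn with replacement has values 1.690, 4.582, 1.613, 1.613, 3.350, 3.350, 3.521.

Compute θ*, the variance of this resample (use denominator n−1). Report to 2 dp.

θ* = 1.39

Mean = 2.8170; sum of squared deviations = 8.3484
s² = 8.3484 / 6 = 1.3914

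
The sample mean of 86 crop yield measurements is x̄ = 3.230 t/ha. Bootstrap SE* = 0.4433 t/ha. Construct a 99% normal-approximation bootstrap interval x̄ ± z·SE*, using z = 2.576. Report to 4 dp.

(2.0881, 4.3719)

Margin = 2.576 × 0.4433 = 1.14194
Interval: 3.230 ± 1.14194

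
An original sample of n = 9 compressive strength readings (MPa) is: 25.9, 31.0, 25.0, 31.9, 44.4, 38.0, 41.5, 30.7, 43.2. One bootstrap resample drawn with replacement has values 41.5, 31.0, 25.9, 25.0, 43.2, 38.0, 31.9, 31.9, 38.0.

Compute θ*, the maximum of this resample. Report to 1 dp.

θ* = 43.2

Maximum = 43.2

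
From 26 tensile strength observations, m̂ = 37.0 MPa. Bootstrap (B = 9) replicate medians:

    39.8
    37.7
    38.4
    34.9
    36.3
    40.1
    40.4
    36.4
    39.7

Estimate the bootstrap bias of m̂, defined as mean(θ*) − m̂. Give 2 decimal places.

bias = +1.19

mean(θ*) = (39.8 + 37.7 + 38.4 + 34.9 + 36.3 + 40.1 + 40.4 + 36.4 + 39.7) / 9 = 38.189
bias = 38.189 − 37.0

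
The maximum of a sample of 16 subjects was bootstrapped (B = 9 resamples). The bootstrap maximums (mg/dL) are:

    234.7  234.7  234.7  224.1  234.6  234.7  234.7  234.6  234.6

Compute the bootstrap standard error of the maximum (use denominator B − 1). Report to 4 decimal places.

SE* = 3.5212

Bootstrap SE is the standard deviation of the 9 replicate maximums.
Mean of replicates: (234.7 + 234.7 + 234.7 + 224.1 + 234.6 + 234.7 + 234.7 + 234.6 + 234.6) / 9 = 2101.40000 / 9 = 233.48889
Sum of squared deviations: (+1.21111)² + (+1.21111)² + (+1.21111)² + (−9.38889)² + (+1.11111)² + (+1.21111)² + (+1.21111)² + (+1.11111)² + (+1.11111)² = 99.18889
Variance = 99.18889 / 8 = 12.39861
SE* = √12.39861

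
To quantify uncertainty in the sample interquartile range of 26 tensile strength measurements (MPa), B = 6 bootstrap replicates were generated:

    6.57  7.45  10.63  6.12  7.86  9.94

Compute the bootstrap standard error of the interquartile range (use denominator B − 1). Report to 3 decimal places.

SE* = 1.818

Bootstrap SE is the standard deviation of the 6 replicate interquartile ranges.
Mean of replicates: (6.57 + 7.45 + 10.63 + 6.12 + 7.86 + 9.94) / 6 = 48.5700 / 6 = 8.0950
Sum of squared deviations: (−1.5250)² + (−0.6450)² + (+2.5350)² + (−1.9750)² + (−0.2350)² + (+1.8450)² = 16.5278
Variance = 16.5278 / 5 = 3.3056
SE* = √3.3056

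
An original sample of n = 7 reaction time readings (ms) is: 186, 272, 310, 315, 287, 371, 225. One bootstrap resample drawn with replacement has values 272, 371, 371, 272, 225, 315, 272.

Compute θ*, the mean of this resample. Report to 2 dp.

Mean = (272 + 371 + 371 + 272 + 225 + 315 + 272) / 7 = 2098.0 / 7 = 299.71

θ* = 299.71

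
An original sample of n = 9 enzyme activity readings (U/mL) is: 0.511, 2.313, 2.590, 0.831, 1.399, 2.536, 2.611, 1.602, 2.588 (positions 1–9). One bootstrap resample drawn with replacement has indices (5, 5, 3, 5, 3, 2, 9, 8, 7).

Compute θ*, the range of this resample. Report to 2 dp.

θ* = 1.21

Resample values: 1.399, 1.399, 2.590, 1.399, 2.590, 2.313, 2.588, 1.602, 2.611.
Range = 2.611 − 1.399 = 1.21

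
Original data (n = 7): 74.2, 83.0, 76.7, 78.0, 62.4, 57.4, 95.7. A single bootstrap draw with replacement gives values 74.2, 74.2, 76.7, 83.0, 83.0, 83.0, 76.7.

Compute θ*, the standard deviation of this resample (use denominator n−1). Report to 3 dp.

θ* = 4.163

Mean = 78.6857; sum of squared deviations = 103.9686
s² = 103.9686 / 6 = 17.3281
s = √17.3281 = 4.163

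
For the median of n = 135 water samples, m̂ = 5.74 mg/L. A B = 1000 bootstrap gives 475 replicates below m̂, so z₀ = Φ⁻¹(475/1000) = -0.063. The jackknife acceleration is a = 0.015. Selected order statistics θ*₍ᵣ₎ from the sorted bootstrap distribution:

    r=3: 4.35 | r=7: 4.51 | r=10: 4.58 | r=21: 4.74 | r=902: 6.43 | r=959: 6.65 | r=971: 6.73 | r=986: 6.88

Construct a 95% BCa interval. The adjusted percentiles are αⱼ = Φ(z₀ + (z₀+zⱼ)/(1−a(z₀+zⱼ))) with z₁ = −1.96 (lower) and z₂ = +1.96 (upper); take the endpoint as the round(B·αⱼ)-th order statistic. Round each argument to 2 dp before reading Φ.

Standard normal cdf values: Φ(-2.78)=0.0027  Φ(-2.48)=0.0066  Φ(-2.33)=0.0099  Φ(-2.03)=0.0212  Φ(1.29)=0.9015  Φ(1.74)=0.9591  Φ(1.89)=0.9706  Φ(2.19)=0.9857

Lower: z₀ + z₁ = -0.063 + (-1.960) = -2.023; 1 − a(z₀+z₁) = 1 − (0.015)(-2.023) = 1.0303; argument = -0.063 + (-2.023)/1.0303 = -2.0264 → -2.03.
α₁ = Φ(-2.03) = 0.0212; rank = round(1000 × 0.0212) = 21; θ*₍21₎ = 4.74.
Upper: z₀ + z₂ = 1.897; 1 − a(z₀+z₂) = 0.9715; argument = 1.8896 → 1.89; α₂ = 0.9706; rank = 971; θ*₍971₎ = 6.73.

(4.74, 6.73)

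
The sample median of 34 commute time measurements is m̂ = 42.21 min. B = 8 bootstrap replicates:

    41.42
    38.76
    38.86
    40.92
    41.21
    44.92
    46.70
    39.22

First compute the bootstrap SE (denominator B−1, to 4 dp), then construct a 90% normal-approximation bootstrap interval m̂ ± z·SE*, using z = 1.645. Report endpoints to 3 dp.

(37.441, 46.979)

Mean of replicates = 41.5012; sum of squared deviations = 58.8389; SE* = √(58.8389/7) = 2.8992
Margin = 1.645 × 2.8992 = 4.7692
Interval: 42.21 ± 4.7692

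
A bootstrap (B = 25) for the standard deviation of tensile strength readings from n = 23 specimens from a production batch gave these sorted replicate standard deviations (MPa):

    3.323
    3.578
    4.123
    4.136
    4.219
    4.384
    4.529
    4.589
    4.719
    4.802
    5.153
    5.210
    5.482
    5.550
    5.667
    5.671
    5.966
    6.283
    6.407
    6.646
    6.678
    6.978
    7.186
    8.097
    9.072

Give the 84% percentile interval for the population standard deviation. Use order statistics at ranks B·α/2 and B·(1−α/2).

α = 0.16; lower rank = 25 × 0.080 = 2; upper rank = 25 × 0.920 = 23.
The 2nd smallest replicate is 3.578; the 23rd is 7.186.

(3.578, 7.186)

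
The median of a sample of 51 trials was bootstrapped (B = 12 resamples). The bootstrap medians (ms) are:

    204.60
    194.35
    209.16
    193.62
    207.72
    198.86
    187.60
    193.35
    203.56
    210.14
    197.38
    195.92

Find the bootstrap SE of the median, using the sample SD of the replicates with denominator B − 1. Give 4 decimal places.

SE* = 7.2263

Bootstrap SE is the standard deviation of the 12 replicate medians.
Mean of replicates: (204.60 + 194.35 + 209.16 + 193.62 + 207.72 + 198.86 + 187.60 + 193.35 + 203.56 + 210.14 + 197.38 + 195.92) / 12 = 2396.26000 / 12 = 199.68833
Sum of squared deviations: (+4.91167)² + (−5.33833)² + (+9.47167)² + (−6.06833)² + (+8.03167)² + (−0.82833)² + (−12.08833)² + (−6.33833)² + (+3.87167)² + (+10.45167)² + (−2.30833)² + (−3.76833)² = 574.41137
Variance = 574.41137 / 11 = 52.21922
SE* = √52.21922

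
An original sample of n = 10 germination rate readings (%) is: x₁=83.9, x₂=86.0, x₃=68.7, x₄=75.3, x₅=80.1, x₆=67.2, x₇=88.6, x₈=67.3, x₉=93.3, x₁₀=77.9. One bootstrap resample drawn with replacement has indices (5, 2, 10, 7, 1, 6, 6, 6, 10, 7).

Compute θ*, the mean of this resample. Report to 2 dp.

θ* = 78.46

Resample values: 80.1, 86.0, 77.9, 88.6, 83.9, 67.2, 67.2, 67.2, 77.9, 88.6.
Mean = (80.1 + 86.0 + 77.9 + 88.6 + 83.9 + 67.2 + 67.2 + 67.2 + 77.9 + 88.6) / 10 = 784.60 / 10 = 78.46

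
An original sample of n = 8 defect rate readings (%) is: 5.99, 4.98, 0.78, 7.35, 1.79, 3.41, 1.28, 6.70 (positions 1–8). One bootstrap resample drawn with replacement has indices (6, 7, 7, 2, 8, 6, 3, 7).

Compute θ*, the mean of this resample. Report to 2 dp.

θ* = 2.89

Resample values: 3.41, 1.28, 1.28, 4.98, 6.70, 3.41, 0.78, 1.28.
Mean = (3.41 + 1.28 + 1.28 + 4.98 + 6.70 + 3.41 + 0.78 + 1.28) / 8 = 23.120 / 8 = 2.89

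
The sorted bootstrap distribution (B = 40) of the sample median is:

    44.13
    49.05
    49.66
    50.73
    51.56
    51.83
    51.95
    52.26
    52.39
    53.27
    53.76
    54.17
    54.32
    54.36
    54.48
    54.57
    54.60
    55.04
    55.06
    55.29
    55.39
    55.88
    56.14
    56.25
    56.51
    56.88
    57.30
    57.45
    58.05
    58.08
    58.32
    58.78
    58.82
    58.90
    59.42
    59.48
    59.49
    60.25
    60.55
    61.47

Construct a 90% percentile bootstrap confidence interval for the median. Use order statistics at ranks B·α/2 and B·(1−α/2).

(49.05, 60.25)

α = 0.10; lower rank = 40 × 0.050 = 2; upper rank = 40 × 0.950 = 38.
The 2nd smallest replicate is 49.05; the 38th is 60.25.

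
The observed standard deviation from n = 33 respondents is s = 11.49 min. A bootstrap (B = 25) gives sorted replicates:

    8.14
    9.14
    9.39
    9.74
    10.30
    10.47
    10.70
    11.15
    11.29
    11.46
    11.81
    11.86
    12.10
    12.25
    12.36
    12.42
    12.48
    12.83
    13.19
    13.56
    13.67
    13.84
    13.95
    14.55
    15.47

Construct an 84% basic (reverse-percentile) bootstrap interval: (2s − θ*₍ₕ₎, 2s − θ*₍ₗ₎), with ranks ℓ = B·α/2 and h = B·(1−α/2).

Percentile endpoints at ranks 2 and 23: θ*₍2₎ = 9.14, θ*₍23₎ = 13.95.
Basic interval reflects these around s:
  lower = 2 × 11.49 − 13.95 = 9.03
  upper = 2 × 11.49 − 9.14 = 13.84

(9.03, 13.84)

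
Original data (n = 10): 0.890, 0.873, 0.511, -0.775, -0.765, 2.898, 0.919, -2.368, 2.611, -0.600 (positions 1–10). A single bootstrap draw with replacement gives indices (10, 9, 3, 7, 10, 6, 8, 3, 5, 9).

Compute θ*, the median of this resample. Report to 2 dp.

θ* = 0.51

Resample values: -0.600, 2.611, 0.511, 0.919, -0.600, 2.898, -2.368, 0.511, -0.765, 2.611.
Sorted: -2.368, -0.765, -0.600, -0.600, 0.511, 0.511, 0.919, 2.611, 2.611, 2.898
Median = average of the two middle values = 0.51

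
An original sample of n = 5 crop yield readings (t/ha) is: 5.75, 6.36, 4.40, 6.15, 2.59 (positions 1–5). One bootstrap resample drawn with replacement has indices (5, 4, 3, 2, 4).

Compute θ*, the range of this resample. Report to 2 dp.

Resample values: 2.59, 6.15, 4.40, 6.36, 6.15.
Range = 6.36 − 2.59 = 3.77

θ* = 3.77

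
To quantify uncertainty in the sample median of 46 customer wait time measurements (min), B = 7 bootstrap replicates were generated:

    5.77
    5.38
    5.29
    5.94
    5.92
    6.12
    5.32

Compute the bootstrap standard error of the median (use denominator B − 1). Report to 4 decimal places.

Bootstrap SE is the standard deviation of the 7 replicate medians.
Mean of replicates: (5.77 + 5.38 + 5.29 + 5.94 + 5.92 + 6.12 + 5.32) / 7 = 39.74000 / 7 = 5.67714
Sum of squared deviations: (+0.09286)² + (−0.29714)² + (−0.38714)² + (+0.26286)² + (+0.24286)² + (+0.44286)² + (−0.35714)² = 0.69854
Variance = 0.69854 / 6 = 0.11642
SE* = √0.11642

SE* = 0.3412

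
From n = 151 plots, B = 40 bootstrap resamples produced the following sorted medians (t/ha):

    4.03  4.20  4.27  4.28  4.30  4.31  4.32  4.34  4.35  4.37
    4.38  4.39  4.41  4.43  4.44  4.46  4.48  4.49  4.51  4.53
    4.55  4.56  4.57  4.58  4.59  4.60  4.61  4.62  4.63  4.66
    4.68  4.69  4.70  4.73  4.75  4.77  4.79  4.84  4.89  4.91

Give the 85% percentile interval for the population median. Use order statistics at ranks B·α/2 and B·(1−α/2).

α = 0.15; lower rank = 40 × 0.075 = 3; upper rank = 40 × 0.925 = 37.
The 3rd smallest replicate is 4.27; the 37th is 4.79.

(4.27, 4.79)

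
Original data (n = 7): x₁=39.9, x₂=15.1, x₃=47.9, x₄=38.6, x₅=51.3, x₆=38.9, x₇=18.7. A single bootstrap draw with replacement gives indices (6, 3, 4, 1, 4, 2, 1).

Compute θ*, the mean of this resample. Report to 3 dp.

θ* = 36.986

Resample values: 38.9, 47.9, 38.6, 39.9, 38.6, 15.1, 39.9.
Mean = (38.9 + 47.9 + 38.6 + 39.9 + 38.6 + 15.1 + 39.9) / 7 = 258.90 / 7 = 36.986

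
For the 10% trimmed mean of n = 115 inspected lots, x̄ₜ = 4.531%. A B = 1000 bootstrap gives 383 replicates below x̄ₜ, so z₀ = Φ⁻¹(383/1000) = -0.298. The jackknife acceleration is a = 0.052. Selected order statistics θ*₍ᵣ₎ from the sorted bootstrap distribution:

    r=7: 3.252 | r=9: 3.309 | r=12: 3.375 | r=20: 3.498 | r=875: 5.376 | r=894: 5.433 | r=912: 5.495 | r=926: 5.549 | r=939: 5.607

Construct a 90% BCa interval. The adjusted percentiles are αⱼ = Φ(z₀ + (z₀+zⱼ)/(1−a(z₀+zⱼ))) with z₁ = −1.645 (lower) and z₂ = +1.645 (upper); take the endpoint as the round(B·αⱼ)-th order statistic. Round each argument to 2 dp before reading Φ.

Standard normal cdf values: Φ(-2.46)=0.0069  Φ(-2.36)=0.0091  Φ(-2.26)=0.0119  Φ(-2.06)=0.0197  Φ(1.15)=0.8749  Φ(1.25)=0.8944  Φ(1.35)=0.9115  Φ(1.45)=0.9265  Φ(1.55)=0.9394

Lower: z₀ + z₁ = -0.298 + (-1.645) = -1.943; 1 − a(z₀+z₁) = 1 − (0.052)(-1.943) = 1.1010; argument = -0.298 + (-1.943)/1.1010 = -2.0627 → -2.06.
α₁ = Φ(-2.06) = 0.0197; rank = round(1000 × 0.0197) = 20; θ*₍20₎ = 3.498.
Upper: z₀ + z₂ = 1.347; 1 − a(z₀+z₂) = 0.9300; argument = 1.1505 → 1.15; α₂ = 0.8749; rank = 875; θ*₍875₎ = 5.376.

(3.498, 5.376)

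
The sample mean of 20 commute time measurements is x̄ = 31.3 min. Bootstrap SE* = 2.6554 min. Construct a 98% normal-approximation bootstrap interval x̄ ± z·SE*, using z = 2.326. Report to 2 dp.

(25.12, 37.48)

Margin = 2.326 × 2.6554 = 6.176
Interval: 31.3 ± 6.176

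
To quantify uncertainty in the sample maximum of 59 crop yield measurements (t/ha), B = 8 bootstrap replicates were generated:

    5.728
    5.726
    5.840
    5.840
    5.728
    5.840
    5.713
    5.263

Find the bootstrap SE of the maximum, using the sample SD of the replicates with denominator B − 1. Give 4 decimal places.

SE* = 0.1895

Bootstrap SE is the standard deviation of the 8 replicate maximums.
Mean of replicates: (5.728 + 5.726 + 5.840 + 5.840 + 5.728 + 5.840 + 5.713 + 5.263) / 8 = 45.67800 / 8 = 5.70975
Sum of squared deviations: (+0.01825)² + (+0.01625)² + (+0.13025)² + (+0.13025)² + (+0.01825)² + (+0.13025)² + (+0.00325)² + (−0.44675)² = 0.25142
Variance = 0.25142 / 7 = 0.03592
SE* = √0.03592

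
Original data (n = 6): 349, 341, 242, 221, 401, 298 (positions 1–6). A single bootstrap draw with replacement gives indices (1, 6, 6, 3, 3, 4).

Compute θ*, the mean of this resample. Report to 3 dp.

θ* = 275.000

Resample values: 349, 298, 298, 242, 242, 221.
Mean = (349 + 298 + 298 + 242 + 242 + 221) / 6 = 1650.0 / 6 = 275.000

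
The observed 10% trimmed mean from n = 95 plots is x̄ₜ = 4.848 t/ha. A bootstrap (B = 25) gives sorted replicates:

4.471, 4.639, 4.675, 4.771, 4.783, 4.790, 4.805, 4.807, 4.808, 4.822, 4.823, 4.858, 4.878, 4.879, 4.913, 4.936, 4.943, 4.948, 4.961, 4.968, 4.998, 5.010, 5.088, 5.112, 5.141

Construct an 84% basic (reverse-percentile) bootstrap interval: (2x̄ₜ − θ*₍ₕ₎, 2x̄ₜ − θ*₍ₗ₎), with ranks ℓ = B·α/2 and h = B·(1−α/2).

Percentile endpoints at ranks 2 and 23: θ*₍2₎ = 4.639, θ*₍23₎ = 5.088.
Basic interval reflects these around x̄ₜ:
  lower = 2 × 4.848 − 5.088 = 4.608
  upper = 2 × 4.848 − 4.639 = 5.057

(4.608, 5.057)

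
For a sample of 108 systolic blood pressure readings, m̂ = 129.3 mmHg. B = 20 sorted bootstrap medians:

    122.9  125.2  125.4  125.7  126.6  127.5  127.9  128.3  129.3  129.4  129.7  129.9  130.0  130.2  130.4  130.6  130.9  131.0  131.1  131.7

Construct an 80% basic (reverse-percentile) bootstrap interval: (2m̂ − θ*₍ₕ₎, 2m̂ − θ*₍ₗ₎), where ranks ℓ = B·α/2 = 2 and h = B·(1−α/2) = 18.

(127.6, 133.4)

Percentile endpoints at ranks 2 and 18: θ*₍2₎ = 125.2, θ*₍18₎ = 131.0.
Basic interval reflects these around m̂:
  lower = 2 × 129.3 − 131.0 = 127.6
  upper = 2 × 129.3 − 125.2 = 133.4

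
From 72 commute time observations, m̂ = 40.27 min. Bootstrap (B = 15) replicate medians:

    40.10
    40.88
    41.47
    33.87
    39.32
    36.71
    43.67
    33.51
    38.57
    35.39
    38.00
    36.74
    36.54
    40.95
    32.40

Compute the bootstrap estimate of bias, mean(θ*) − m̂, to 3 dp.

bias = −2.395

mean(θ*) = (40.10 + 40.88 + 41.47 + 33.87 + 39.32 + 36.71 + 43.67 + 33.51 + 38.57 + 35.39 + 38.00 + 36.74 + 36.54 + 40.95 + 32.40) / 15 = 37.8747
bias = 37.8747 − 40.27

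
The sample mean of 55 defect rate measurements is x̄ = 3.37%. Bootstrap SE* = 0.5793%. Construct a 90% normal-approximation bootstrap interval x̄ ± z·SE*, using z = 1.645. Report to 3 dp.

(2.417, 4.323)

Margin = 1.645 × 0.5793 = 0.9529
Interval: 3.37 ± 0.9529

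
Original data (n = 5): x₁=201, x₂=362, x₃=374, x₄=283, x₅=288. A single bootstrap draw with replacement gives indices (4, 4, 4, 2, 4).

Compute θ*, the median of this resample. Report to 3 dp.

Resample values: 283, 283, 283, 362, 283.
Sorted: 283, 283, 283, 283, 362
Median = middle value = 283.000

θ* = 283.000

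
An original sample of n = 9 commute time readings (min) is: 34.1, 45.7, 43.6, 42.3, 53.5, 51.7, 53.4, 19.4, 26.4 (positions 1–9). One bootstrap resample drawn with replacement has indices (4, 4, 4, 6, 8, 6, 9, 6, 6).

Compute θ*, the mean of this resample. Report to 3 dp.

θ* = 42.167

Resample values: 42.3, 42.3, 42.3, 51.7, 19.4, 51.7, 26.4, 51.7, 51.7.
Mean = (42.3 + 42.3 + 42.3 + 51.7 + 19.4 + 51.7 + 26.4 + 51.7 + 51.7) / 9 = 379.50 / 9 = 42.167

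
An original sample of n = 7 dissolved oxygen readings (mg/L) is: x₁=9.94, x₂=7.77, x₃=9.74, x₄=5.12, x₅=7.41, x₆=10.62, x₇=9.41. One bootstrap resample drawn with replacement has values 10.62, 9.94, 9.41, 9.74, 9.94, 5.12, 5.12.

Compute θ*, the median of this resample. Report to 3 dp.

Sorted: 5.12, 5.12, 9.41, 9.74, 9.94, 9.94, 10.62
Median = middle value = 9.740

θ* = 9.740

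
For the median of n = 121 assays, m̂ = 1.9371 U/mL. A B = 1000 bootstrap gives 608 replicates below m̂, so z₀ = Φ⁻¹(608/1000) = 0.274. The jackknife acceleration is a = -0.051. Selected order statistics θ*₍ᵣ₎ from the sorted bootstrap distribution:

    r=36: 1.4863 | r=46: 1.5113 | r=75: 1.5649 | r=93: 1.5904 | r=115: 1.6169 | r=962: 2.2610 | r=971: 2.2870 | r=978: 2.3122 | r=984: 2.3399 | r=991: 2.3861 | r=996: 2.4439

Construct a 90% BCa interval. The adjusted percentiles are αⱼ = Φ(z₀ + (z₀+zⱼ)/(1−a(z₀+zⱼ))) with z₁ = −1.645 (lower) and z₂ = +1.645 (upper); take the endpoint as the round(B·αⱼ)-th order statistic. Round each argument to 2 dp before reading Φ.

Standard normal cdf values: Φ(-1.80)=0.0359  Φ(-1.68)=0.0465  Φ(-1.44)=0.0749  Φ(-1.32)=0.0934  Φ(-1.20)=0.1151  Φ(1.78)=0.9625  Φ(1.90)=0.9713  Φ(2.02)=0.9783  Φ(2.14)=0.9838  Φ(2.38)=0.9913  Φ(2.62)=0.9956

Lower: z₀ + z₁ = 0.274 + (-1.645) = -1.371; 1 − a(z₀+z₁) = 1 − (-0.051)(-1.371) = 0.9301; argument = 0.274 + (-1.371)/0.9301 = -1.2001 → -1.20.
α₁ = Φ(-1.20) = 0.1151; rank = round(1000 × 0.1151) = 115; θ*₍115₎ = 1.6169.
Upper: z₀ + z₂ = 1.919; 1 − a(z₀+z₂) = 1.0979; argument = 2.0219 → 2.02; α₂ = 0.9783; rank = 978; θ*₍978₎ = 2.3122.

(1.6169, 2.3122)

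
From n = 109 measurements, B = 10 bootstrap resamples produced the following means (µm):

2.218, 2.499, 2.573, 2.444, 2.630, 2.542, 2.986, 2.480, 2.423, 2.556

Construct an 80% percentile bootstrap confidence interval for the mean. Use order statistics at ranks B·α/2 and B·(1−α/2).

(2.218, 2.630)

Sorted replicates: 2.218, 2.423, 2.444, 2.480, 2.499, 2.542, 2.556, 2.573, 2.630, 2.986
α = 0.20; lower rank = 10 × 0.100 = 1; upper rank = 10 × 0.900 = 9.
The 1st smallest replicate is 2.218; the 9th is 2.630.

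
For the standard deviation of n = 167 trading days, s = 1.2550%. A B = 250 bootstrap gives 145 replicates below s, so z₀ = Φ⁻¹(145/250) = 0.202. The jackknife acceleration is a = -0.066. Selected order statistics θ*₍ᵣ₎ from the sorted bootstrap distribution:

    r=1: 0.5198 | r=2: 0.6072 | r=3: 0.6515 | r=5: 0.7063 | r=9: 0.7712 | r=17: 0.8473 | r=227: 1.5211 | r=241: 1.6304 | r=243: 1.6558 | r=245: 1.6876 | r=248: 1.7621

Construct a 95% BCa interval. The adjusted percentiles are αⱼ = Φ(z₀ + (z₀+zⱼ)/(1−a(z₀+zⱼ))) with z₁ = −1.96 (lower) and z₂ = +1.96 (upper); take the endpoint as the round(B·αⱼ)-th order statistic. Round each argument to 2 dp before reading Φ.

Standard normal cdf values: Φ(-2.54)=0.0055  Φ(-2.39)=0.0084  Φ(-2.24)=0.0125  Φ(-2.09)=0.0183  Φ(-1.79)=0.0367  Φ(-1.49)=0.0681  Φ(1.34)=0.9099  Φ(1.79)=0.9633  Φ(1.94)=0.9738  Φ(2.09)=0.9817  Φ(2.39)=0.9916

Lower: z₀ + z₁ = 0.202 + (-1.960) = -1.758; 1 − a(z₀+z₁) = 1 − (-0.066)(-1.758) = 0.8840; argument = 0.202 + (-1.758)/0.8840 = -1.7868 → -1.79.
α₁ = Φ(-1.79) = 0.0367; rank = round(250 × 0.0367) = 9; θ*₍9₎ = 0.7712.
Upper: z₀ + z₂ = 2.162; 1 − a(z₀+z₂) = 1.1427; argument = 2.0940 → 2.09; α₂ = 0.9817; rank = 245; θ*₍245₎ = 1.6876.

(0.7712, 1.6876)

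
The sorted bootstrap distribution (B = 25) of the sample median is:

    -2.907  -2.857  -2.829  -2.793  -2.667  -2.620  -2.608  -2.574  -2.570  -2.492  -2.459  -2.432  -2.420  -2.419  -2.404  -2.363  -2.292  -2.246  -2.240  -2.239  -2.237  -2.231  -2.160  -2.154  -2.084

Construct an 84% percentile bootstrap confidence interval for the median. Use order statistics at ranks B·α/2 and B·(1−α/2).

α = 0.16; lower rank = 25 × 0.080 = 2; upper rank = 25 × 0.920 = 23.
The 2nd smallest replicate is -2.857; the 23rd is -2.160.

(-2.857, -2.160)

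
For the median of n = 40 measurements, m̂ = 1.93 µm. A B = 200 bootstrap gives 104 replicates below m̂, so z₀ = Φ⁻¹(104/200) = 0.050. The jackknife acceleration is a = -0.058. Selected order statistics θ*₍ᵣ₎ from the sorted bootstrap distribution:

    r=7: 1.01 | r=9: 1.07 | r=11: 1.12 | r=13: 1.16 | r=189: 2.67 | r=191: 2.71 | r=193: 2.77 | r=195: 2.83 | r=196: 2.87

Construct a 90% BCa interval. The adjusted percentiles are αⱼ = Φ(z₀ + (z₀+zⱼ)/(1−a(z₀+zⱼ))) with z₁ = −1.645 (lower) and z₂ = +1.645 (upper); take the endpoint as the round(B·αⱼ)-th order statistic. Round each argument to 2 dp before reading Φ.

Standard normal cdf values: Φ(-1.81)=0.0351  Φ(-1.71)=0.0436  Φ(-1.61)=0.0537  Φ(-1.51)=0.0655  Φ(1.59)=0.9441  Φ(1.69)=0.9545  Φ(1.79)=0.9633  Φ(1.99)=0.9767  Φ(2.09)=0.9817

Lower: z₀ + z₁ = 0.050 + (-1.645) = -1.595; 1 − a(z₀+z₁) = 1 − (-0.058)(-1.595) = 0.9075; argument = 0.050 + (-1.595)/0.9075 = -1.7076 → -1.71.
α₁ = Φ(-1.71) = 0.0436; rank = round(200 × 0.0436) = 9; θ*₍9₎ = 1.07.
Upper: z₀ + z₂ = 1.695; 1 − a(z₀+z₂) = 1.0983; argument = 1.5933 → 1.59; α₂ = 0.9441; rank = 189; θ*₍189₎ = 2.67.

(1.07, 2.67)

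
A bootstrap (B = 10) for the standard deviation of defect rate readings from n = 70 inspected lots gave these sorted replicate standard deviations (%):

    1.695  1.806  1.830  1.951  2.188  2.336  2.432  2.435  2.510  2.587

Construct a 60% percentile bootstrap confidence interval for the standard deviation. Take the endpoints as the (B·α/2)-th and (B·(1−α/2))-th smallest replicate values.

α = 0.40; lower rank = 10 × 0.200 = 2; upper rank = 10 × 0.800 = 8.
The 2nd smallest replicate is 1.806; the 8th is 2.435.

(1.806, 2.435)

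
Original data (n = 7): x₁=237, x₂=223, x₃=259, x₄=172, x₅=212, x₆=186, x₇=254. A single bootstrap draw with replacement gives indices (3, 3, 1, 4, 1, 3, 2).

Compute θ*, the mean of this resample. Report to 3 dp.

θ* = 235.143

Resample values: 259, 259, 237, 172, 237, 259, 223.
Mean = (259 + 259 + 237 + 172 + 237 + 259 + 223) / 7 = 1646.0 / 7 = 235.143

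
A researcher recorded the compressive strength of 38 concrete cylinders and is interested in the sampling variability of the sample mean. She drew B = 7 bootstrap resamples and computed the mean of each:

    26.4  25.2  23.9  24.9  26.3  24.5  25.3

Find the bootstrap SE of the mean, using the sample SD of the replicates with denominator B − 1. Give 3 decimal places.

SE* = 0.906

Bootstrap SE is the standard deviation of the 7 replicate means.
Mean of replicates: (26.4 + 25.2 + 23.9 + 24.9 + 26.3 + 24.5 + 25.3) / 7 = 176.5000 / 7 = 25.2143
Sum of squared deviations: (+1.1857)² + (−0.0143)² + (−1.3143)² + (−0.3143)² + (+1.0857)² + (−0.7143)² + (+0.0857)² = 4.9286
Variance = 4.9286 / 6 = 0.8214
SE* = √0.8214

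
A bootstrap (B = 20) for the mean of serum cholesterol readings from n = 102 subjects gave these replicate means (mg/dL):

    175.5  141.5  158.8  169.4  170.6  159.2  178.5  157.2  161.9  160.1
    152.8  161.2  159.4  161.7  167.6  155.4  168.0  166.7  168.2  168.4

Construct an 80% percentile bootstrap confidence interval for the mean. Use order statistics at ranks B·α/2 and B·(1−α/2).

Sorted replicates: 141.5, 152.8, 155.4, 157.2, 158.8, 159.2, 159.4, 160.1, 161.2, 161.7, 161.9, 166.7, 167.6, 168.0, 168.2, 168.4, 169.4, 170.6, 175.5, 178.5
α = 0.20; lower rank = 20 × 0.100 = 2; upper rank = 20 × 0.900 = 18.
The 2nd smallest replicate is 152.8; the 18th is 170.6.

(152.8, 170.6)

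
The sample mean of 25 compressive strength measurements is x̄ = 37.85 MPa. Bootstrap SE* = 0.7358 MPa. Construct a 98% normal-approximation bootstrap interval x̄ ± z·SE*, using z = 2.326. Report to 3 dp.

(36.139, 39.561)

Margin = 2.326 × 0.7358 = 1.7115
Interval: 37.85 ± 1.7115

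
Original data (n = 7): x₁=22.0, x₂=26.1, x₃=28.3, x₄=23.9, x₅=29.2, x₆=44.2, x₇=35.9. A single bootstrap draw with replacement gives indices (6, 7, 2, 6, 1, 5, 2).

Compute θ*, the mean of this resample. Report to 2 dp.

Resample values: 44.2, 35.9, 26.1, 44.2, 22.0, 29.2, 26.1.
Mean = (44.2 + 35.9 + 26.1 + 44.2 + 22.0 + 29.2 + 26.1) / 7 = 227.70 / 7 = 32.53

θ* = 32.53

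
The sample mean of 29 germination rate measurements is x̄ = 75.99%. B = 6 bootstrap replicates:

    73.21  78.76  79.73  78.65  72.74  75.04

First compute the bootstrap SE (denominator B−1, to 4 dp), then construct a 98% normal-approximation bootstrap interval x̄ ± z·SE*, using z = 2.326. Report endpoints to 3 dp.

(68.849, 83.131)

Mean of replicates = 76.3550; sum of squared deviations = 47.1302; SE* = √(47.1302/5) = 3.0702
Margin = 2.326 × 3.0702 = 7.1413
Interval: 75.99 ± 7.1413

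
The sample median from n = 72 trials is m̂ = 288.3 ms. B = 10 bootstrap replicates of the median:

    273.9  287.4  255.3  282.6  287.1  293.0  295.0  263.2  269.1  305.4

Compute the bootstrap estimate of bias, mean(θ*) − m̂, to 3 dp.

mean(θ*) = (273.9 + 287.4 + 255.3 + 282.6 + 287.1 + 293.0 + 295.0 + 263.2 + 269.1 + 305.4) / 10 = 281.2000
bias = 281.2000 − 288.3

bias = −7.100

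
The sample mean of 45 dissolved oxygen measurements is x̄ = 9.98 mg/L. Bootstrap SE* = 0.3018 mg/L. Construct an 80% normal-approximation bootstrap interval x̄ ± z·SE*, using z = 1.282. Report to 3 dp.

(9.593, 10.367)

Margin = 1.282 × 0.3018 = 0.3869
Interval: 9.98 ± 0.3869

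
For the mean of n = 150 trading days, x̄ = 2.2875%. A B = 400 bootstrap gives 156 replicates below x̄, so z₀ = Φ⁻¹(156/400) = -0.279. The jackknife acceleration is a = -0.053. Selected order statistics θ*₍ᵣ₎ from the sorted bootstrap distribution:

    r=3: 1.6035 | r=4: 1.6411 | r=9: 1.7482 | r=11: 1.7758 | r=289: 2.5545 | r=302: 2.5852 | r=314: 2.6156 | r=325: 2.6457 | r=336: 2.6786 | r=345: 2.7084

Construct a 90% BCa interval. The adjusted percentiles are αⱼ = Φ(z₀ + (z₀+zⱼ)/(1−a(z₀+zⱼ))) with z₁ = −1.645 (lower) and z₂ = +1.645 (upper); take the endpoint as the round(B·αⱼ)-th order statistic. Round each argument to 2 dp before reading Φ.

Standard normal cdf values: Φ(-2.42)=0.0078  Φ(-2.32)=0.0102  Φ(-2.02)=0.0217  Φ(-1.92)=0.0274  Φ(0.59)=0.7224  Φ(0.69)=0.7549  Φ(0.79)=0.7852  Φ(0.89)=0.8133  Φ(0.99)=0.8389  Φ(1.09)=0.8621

(1.6035, 2.6786)

Lower: z₀ + z₁ = -0.279 + (-1.645) = -1.924; 1 − a(z₀+z₁) = 1 − (-0.053)(-1.924) = 0.8980; argument = -0.279 + (-1.924)/0.8980 = -2.4215 → -2.42.
α₁ = Φ(-2.42) = 0.0078; rank = round(400 × 0.0078) = 3; θ*₍3₎ = 1.6035.
Upper: z₀ + z₂ = 1.366; 1 − a(z₀+z₂) = 1.0724; argument = 0.9948 → 0.99; α₂ = 0.8389; rank = 336; θ*₍336₎ = 2.6786.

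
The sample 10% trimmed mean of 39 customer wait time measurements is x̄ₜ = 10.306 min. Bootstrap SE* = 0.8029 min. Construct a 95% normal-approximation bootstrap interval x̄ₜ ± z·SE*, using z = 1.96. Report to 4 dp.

Margin = 1.96 × 0.8029 = 1.57368
Interval: 10.306 ± 1.57368

(8.7323, 11.8797)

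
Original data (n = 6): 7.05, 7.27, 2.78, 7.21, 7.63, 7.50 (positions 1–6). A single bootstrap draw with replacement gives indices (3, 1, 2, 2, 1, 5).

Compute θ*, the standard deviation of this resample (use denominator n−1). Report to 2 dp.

θ* = 1.84

Resample values: 2.78, 7.05, 7.27, 7.27, 7.05, 7.63.
Mean = 6.5083; sum of squared deviations = 16.9057
s² = 16.9057 / 5 = 3.3811
s = √3.3811 = 1.84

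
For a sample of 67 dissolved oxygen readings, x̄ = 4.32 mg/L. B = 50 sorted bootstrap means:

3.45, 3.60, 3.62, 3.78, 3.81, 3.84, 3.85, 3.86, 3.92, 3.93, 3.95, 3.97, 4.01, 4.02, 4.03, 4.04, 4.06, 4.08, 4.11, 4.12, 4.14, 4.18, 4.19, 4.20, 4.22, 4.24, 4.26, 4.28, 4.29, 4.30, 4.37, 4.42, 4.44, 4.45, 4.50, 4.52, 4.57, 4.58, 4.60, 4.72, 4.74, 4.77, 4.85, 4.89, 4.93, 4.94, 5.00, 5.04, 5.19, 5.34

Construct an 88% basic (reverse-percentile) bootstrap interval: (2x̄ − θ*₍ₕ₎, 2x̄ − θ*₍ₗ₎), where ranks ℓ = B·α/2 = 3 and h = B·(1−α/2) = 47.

Percentile endpoints at ranks 3 and 47: θ*₍3₎ = 3.62, θ*₍47₎ = 5.00.
Basic interval reflects these around x̄:
  lower = 2 × 4.32 − 5.00 = 3.64
  upper = 2 × 4.32 − 3.62 = 5.02

(3.64, 5.02)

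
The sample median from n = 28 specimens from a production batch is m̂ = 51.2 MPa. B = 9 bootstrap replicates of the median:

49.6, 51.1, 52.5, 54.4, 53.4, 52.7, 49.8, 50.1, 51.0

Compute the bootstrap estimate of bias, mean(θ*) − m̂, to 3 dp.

mean(θ*) = (49.6 + 51.1 + 52.5 + 54.4 + 53.4 + 52.7 + 49.8 + 50.1 + 51.0) / 9 = 51.6222
bias = 51.6222 − 51.2

bias = +0.422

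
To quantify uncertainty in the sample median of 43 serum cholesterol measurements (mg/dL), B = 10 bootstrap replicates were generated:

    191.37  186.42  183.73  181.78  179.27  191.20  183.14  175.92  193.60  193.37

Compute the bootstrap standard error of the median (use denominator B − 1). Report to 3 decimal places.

SE* = 6.202

Bootstrap SE is the standard deviation of the 10 replicate medians.
Mean of replicates: (191.37 + 186.42 + 183.73 + 181.78 + 179.27 + 191.20 + 183.14 + 175.92 + 193.60 + 193.37) / 10 = 1859.8000 / 10 = 185.9800
Sum of squared deviations: (+5.3900)² + (+0.4400)² + (−2.2500)² + (−4.2000)² + (−6.7100)² + (+5.2200)² + (−2.8400)² + (−10.0600)² + (+7.6200)² + (+7.3900)² = 346.1664
Variance = 346.1664 / 9 = 38.4629
SE* = √38.4629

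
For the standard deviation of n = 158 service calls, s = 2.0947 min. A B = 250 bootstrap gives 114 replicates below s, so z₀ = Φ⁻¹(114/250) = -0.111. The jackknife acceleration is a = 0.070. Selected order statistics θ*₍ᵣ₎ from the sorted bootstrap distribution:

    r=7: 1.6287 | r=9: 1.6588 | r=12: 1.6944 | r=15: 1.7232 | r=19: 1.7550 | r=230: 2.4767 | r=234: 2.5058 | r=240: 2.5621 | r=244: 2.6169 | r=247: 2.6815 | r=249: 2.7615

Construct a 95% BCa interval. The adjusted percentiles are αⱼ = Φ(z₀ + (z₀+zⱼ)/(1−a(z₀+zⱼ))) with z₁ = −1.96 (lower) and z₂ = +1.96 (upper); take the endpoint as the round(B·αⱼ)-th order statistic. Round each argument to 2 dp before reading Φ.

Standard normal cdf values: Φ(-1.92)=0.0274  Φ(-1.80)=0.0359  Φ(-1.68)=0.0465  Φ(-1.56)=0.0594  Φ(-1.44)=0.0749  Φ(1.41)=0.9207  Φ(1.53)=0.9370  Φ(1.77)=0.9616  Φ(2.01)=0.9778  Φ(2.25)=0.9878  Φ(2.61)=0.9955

Lower: z₀ + z₁ = -0.111 + (-1.960) = -2.071; 1 − a(z₀+z₁) = 1 − (0.070)(-2.071) = 1.1450; argument = -0.111 + (-2.071)/1.1450 = -1.9198 → -1.92.
α₁ = Φ(-1.92) = 0.0274; rank = round(250 × 0.0274) = 7; θ*₍7₎ = 1.6287.
Upper: z₀ + z₂ = 1.849; 1 − a(z₀+z₂) = 0.8706; argument = 2.0129 → 2.01; α₂ = 0.9778; rank = 244; θ*₍244₎ = 2.6169.

(1.6287, 2.6169)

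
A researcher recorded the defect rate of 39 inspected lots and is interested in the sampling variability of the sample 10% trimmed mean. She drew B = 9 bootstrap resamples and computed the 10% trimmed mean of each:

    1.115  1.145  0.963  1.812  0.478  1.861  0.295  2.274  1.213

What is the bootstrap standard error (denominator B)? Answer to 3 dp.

SE* = 0.611

Bootstrap SE is the standard deviation of the 9 replicate 10% trimmed means.
Mean of replicates: (1.115 + 1.145 + 0.963 + 1.812 + 0.478 + 1.861 + 0.295 + 2.274 + 1.213) / 9 = 11.1560 / 9 = 1.2396
Sum of squared deviations: (−0.1246)² + (−0.0946)² + (−0.2766)² + (+0.5724)² + (−0.7616)² + (+0.6214)² + (−0.9446)² + (+1.0344)² + (−0.0266)² = 3.3578
Variance = 3.3578 / 9 = 0.3731
SE* = √0.3731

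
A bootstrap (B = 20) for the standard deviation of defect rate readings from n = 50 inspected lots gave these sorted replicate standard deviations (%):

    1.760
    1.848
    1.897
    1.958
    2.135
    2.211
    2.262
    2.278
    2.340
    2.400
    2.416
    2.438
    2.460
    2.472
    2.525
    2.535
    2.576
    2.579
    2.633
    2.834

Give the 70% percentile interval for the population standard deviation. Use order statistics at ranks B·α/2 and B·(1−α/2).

(1.897, 2.576)

α = 0.30; lower rank = 20 × 0.150 = 3; upper rank = 20 × 0.850 = 17.
The 3rd smallest replicate is 1.897; the 17th is 2.576.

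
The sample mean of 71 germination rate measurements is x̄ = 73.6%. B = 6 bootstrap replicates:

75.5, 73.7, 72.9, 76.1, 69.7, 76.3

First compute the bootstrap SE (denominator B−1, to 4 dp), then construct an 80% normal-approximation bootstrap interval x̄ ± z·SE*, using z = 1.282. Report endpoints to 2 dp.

(70.37, 76.83)

Mean of replicates = 74.0333; sum of squared deviations = 31.7333; SE* = √(31.7333/5) = 2.5193
Margin = 1.282 × 2.5193 = 3.230
Interval: 73.6 ± 3.230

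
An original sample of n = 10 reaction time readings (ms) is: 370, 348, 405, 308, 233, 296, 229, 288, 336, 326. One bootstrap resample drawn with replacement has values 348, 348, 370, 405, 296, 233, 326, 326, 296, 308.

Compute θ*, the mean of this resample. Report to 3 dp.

Mean = (348 + 348 + 370 + 405 + 296 + 233 + 326 + 326 + 296 + 308) / 10 = 3256.0 / 10 = 325.600

θ* = 325.600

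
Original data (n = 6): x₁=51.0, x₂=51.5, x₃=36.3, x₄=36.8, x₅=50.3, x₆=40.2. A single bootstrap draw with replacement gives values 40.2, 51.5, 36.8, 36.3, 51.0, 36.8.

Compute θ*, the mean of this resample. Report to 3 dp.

θ* = 42.100

Mean = (40.2 + 51.5 + 36.8 + 36.3 + 51.0 + 36.8) / 6 = 252.60 / 6 = 42.100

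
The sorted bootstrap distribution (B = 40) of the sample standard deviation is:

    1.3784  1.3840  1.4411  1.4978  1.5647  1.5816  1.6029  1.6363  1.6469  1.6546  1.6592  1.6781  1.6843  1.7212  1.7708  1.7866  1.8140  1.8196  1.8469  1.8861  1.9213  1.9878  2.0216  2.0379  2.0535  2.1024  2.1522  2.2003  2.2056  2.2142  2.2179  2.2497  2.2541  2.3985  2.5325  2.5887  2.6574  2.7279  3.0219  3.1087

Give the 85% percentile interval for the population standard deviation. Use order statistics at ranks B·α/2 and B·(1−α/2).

α = 0.15; lower rank = 40 × 0.075 = 3; upper rank = 40 × 0.925 = 37.
The 3rd smallest replicate is 1.4411; the 37th is 2.6574.

(1.4411, 2.6574)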